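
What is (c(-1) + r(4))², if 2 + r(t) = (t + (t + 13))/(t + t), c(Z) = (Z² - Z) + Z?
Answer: 169/64 ≈ 2.6406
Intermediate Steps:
c(Z) = Z²
r(t) = -2 + (13 + 2*t)/(2*t) (r(t) = -2 + (t + (t + 13))/(t + t) = -2 + (t + (13 + t))/((2*t)) = -2 + (13 + 2*t)*(1/(2*t)) = -2 + (13 + 2*t)/(2*t))
(c(-1) + r(4))² = ((-1)² + (13/2 - 1*4)/4)² = (1 + (13/2 - 4)/4)² = (1 + (¼)*(5/2))² = (1 + 5/8)² = (13/8)² = 169/64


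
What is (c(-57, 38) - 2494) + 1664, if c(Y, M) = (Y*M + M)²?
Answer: 4527554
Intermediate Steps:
c(Y, M) = (M + M*Y)² (c(Y, M) = (M*Y + M)² = (M + M*Y)²)
(c(-57, 38) - 2494) + 1664 = (38²*(1 - 57)² - 2494) + 1664 = (1444*(-56)² - 2494) + 1664 = (1444*3136 - 2494) + 1664 = (4528384 - 2494) + 1664 = 4525890 + 1664 = 4527554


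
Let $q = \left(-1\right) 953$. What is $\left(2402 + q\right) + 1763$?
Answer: $3212$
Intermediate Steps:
$q = -953$
$\left(2402 + q\right) + 1763 = \left(2402 - 953\right) + 1763 = 1449 + 1763 = 3212$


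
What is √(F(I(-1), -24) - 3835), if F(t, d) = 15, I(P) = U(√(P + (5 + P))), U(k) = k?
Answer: 2*I*√955 ≈ 61.806*I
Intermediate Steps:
I(P) = √(5 + 2*P) (I(P) = √(P + (5 + P)) = √(5 + 2*P))
√(F(I(-1), -24) - 3835) = √(15 - 3835) = √(-3820) = 2*I*√955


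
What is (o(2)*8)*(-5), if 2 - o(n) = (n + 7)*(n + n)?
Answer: 1360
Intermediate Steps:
o(n) = 2 - 2*n*(7 + n) (o(n) = 2 - (n + 7)*(n + n) = 2 - (7 + n)*2*n = 2 - 2*n*(7 + n))
(o(2)*8)*(-5) = ((2 - 14*2 - 2*2²)*8)*(-5) = ((2 - 28 - 2*4)*8)*(-5) = ((2 - 28 - 8)*8)*(-5) = -34*8*(-5) = -272*(-5) = 1360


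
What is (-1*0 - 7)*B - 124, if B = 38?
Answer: -390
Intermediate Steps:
(-1*0 - 7)*B - 124 = (-1*0 - 7)*38 - 124 = (0 - 7)*38 - 124 = -7*38 - 124 = -266 - 124 = -390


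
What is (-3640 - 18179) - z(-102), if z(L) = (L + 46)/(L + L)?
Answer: -1112783/51 ≈ -21819.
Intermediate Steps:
z(L) = (46 + L)/(2*L) (z(L) = (46 + L)/((2*L)) = (46 + L)*(1/(2*L)) = (46 + L)/(2*L))
(-3640 - 18179) - z(-102) = (-3640 - 18179) - (46 - 102)/(2*(-102)) = -21819 - (-1)*(-56)/(2*102) = -21819 - 1*14/51 = -21819 - 14/51 = -1112783/51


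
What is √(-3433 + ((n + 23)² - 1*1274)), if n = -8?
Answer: 3*I*√498 ≈ 66.948*I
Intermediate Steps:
√(-3433 + ((n + 23)² - 1*1274)) = √(-3433 + ((-8 + 23)² - 1*1274)) = √(-3433 + (15² - 1274)) = √(-3433 + (225 - 1274)) = √(-3433 - 1049) = √(-4482) = 3*I*√498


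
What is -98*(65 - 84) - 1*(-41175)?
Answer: 43037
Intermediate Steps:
-98*(65 - 84) - 1*(-41175) = -98*(-19) + 41175 = 1862 + 41175 = 43037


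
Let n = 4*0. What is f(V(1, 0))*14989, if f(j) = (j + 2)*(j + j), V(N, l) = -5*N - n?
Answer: 449670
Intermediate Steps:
n = 0
V(N, l) = -5*N (V(N, l) = -5*N - 1*0 = -5*N + 0 = -5*N)
f(j) = 2*j*(2 + j) (f(j) = (2 + j)*(2*j) = 2*j*(2 + j))
f(V(1, 0))*14989 = (2*(-5*1)*(2 - 5*1))*14989 = (2*(-5)*(2 - 5))*14989 = (2*(-5)*(-3))*14989 = 30*14989 = 449670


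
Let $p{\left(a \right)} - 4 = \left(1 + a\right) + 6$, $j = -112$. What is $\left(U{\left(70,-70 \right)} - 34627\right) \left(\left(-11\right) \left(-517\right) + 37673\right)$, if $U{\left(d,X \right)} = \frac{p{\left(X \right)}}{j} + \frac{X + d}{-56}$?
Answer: $- \frac{10509827150}{7} \approx -1.5014 \cdot 10^{9}$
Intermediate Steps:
$p{\left(a \right)} = 11 + a$ ($p{\left(a \right)} = 4 + \left(\left(1 + a\right) + 6\right) = 4 + \left(7 + a\right) = 11 + a$)
$U{\left(d,X \right)} = - \frac{11}{112} - \frac{3 X}{112} - \frac{d}{56}$ ($U{\left(d,X \right)} = \frac{11 + X}{-112} + \frac{X + d}{-56} = \left(11 + X\right) \left(- \frac{1}{112}\right) + \left(X + d\right) \left(- \frac{1}{56}\right) = \left(- \frac{11}{112} - \frac{X}{112}\right) - \left(\frac{X}{56} + \frac{d}{56}\right) = - \frac{11}{112} - \frac{3 X}{112} - \frac{d}{56}$)
$\left(U{\left(70,-70 \right)} - 34627\right) \left(\left(-11\right) \left(-517\right) + 37673\right) = \left(\left(- \frac{11}{112} - - \frac{15}{8} - \frac{5}{4}\right) - 34627\right) \left(\left(-11\right) \left(-517\right) + 37673\right) = \left(\left(- \frac{11}{112} + \frac{15}{8} - \frac{5}{4}\right) - 34627\right) \left(5687 + 37673\right) = \left(\frac{59}{112} - 34627\right) 43360 = \left(- \frac{3878165}{112}\right) 43360 = - \frac{10509827150}{7}$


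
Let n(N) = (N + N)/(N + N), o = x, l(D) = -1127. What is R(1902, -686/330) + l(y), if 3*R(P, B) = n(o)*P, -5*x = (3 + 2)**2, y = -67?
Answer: -493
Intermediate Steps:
x = -5 (x = -(3 + 2)**2/5 = -1/5*5**2 = -1/5*25 = -5)
o = -5
n(N) = 1 (n(N) = (2*N)/((2*N)) = (2*N)*(1/(2*N)) = 1)
R(P, B) = P/3 (R(P, B) = (1*P)/3 = P/3)
R(1902, -686/330) + l(y) = (1/3)*1902 - 1127 = 634 - 1127 = -493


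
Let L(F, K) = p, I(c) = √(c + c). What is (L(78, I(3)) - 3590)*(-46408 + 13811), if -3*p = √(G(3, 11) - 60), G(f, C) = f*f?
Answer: 117023230 + 32597*I*√51/3 ≈ 1.1702e+8 + 77596.0*I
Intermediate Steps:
G(f, C) = f²
I(c) = √2*√c (I(c) = √(2*c) = √2*√c)
p = -I*√51/3 (p = -√(3² - 60)/3 = -√(9 - 60)/3 = -I*√51/3 ≈ -2.3805*I)
L(F, K) = -I*√51/3
(L(78, I(3)) - 3590)*(-46408 + 13811) = (-I*√51/3 - 3590)*(-46408 + 13811) = (-3590 - I*√51/3)*(-32597) = 117023230 + 32597*I*√51/3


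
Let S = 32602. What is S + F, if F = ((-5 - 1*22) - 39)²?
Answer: 36958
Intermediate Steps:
F = 4356 (F = ((-5 - 22) - 39)² = (-27 - 39)² = (-66)² = 4356)
S + F = 32602 + 4356 = 36958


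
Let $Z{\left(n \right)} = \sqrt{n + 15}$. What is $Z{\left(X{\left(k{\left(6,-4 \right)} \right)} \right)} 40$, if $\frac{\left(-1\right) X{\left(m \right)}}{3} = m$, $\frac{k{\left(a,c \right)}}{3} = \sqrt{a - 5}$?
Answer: $40 \sqrt{6} \approx 97.98$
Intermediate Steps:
$k{\left(a,c \right)} = 3 \sqrt{-5 + a}$ ($k{\left(a,c \right)} = 3 \sqrt{a - 5} = 3 \sqrt{-5 + a}$)
$X{\left(m \right)} = - 3 m$
$Z{\left(n \right)} = \sqrt{15 + n}$
$Z{\left(X{\left(k{\left(6,-4 \right)} \right)} \right)} 40 = \sqrt{15 - 3 \cdot 3 \sqrt{-5 + 6}} \cdot 40 = \sqrt{15 - 3 \cdot 3 \sqrt{1}} \cdot 40 = \sqrt{15 - 3 \cdot 3 \cdot 1} \cdot 40 = \sqrt{15 - 9} \cdot 40 = \sqrt{6} \cdot 40 = 40 \sqrt{6}$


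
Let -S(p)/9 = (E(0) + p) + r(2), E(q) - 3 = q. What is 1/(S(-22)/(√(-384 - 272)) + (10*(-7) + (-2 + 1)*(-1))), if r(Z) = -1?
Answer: -943/65742 + 5*I*√41/21914 ≈ -0.014344 + 0.001461*I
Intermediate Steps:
E(q) = 3 + q
S(p) = -18 - 9*p (S(p) = -9*(((3 + 0) + p) - 1) = -9*((3 + p) - 1) = -9*(2 + p) = -18 - 9*p)
1/(S(-22)/(√(-384 - 272)) + (10*(-7) + (-2 + 1)*(-1))) = 1/((-18 - 9*(-22))/(√(-384 - 272)) + (10*(-7) + (-2 + 1)*(-1))) = 1/((-18 + 198)/(√(-656)) + (-70 - 1*(-1))) = 1/(180/((4*I*√41)) + (-70 + 1)) = 1/(180*(-I*√41/164) - 69) = 1/(-45*I*√41/41 - 69) = 1/(-69 - 45*I*√41/41)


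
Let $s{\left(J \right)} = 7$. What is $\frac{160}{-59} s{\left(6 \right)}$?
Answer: $- \frac{1120}{59} \approx -18.983$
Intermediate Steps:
$\frac{160}{-59} s{\left(6 \right)} = \frac{160}{-59} \cdot 7 = 160 \left(- \frac{1}{59}\right) 7 = \left(- \frac{160}{59}\right) 7 = - \frac{1120}{59}$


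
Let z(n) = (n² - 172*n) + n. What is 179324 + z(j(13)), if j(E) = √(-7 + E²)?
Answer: 179486 - 1539*√2 ≈ 1.7731e+5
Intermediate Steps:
z(n) = n² - 171*n
179324 + z(j(13)) = 179324 + √(-7 + 13²)*(-171 + √(-7 + 13²)) = 179324 + √(-7 + 169)*(-171 + √(-7 + 169)) = 179324 + √162*(-171 + √162) = 179324 + (9*√2)*(-171 + 9*√2) = 179324 + 9*√2*(-171 + 9*√2)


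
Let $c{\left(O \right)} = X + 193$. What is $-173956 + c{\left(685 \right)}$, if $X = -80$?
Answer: $-173843$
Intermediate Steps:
$c{\left(O \right)} = 113$ ($c{\left(O \right)} = -80 + 193 = 113$)
$-173956 + c{\left(685 \right)} = -173956 + 113 = -173843$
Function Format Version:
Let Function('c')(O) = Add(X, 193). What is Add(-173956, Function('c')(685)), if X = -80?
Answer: -173843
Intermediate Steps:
Function('c')(O) = 113 (Function('c')(O) = Add(-80, 193) = 113)
Add(-173956, Function('c')(685)) = Add(-173956, 113) = -173843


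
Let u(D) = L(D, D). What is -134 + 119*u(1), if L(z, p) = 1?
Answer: -15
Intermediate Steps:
u(D) = 1
-134 + 119*u(1) = -134 + 119*1 = -134 + 119 = -15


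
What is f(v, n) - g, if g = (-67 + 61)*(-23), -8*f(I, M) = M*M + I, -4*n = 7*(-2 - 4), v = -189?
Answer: -4101/32 ≈ -128.16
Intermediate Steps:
n = 21/2 (n = -7*(-2 - 4)/4 = -7*(-6)/4 = -¼*(-42) = 21/2 ≈ 10.500)
f(I, M) = -I/8 - M²/8 (f(I, M) = -(M*M + I)/8 = -(M² + I)/8 = -(I + M²)/8 = -I/8 - M²/8)
g = 138 (g = -6*(-23) = 138)
f(v, n) - g = (-⅛*(-189) - (21/2)²/8) - 1*138 = (189/8 - ⅛*441/4) - 138 = (189/8 - 441/32) - 138 = 315/32 - 138 = -4101/32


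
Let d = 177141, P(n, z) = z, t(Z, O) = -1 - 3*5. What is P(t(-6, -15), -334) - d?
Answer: -177475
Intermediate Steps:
t(Z, O) = -16 (t(Z, O) = -1 - 15 = -16)
P(t(-6, -15), -334) - d = -334 - 1*177141 = -334 - 177141 = -177475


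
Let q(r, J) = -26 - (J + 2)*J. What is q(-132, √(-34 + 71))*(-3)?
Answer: 189 + 6*√37 ≈ 225.50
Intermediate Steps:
q(r, J) = -26 - J*(2 + J) (q(r, J) = -26 - (2 + J)*J = -26 - J*(2 + J))
q(-132, √(-34 + 71))*(-3) = (-26 - (√(-34 + 71))² - 2*√(-34 + 71))*(-3) = (-26 - (√37)² - 2*√37)*(-3) = (-26 - 1*37 - 2*√37)*(-3) = (-26 - 37 - 2*√37)*(-3) = (-63 - 2*√37)*(-3) = 189 + 6*√37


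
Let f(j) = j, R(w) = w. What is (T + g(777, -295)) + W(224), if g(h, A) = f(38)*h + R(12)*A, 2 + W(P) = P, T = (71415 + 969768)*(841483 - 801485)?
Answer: 41645263842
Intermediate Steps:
T = 41645237634 (T = 1041183*39998 = 41645237634)
W(P) = -2 + P
g(h, A) = 12*A + 38*h (g(h, A) = 38*h + 12*A = 12*A + 38*h)
(T + g(777, -295)) + W(224) = (41645237634 + (12*(-295) + 38*777)) + (-2 + 224) = (41645237634 + (-3540 + 29526)) + 222 = (41645237634 + 25986) + 222 = 41645263620 + 222 = 41645263842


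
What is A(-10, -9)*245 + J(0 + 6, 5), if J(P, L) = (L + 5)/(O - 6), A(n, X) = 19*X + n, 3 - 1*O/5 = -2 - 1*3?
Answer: -753860/17 ≈ -44345.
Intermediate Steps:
O = 40 (O = 15 - 5*(-2 - 1*3) = 15 - 5*(-2 - 3) = 15 - 5*(-5) = 15 + 25 = 40)
A(n, X) = n + 19*X
J(P, L) = 5/34 + L/34 (J(P, L) = (L + 5)/(40 - 6) = (5 + L)/34 = (5 + L)*(1/34) = 5/34 + L/34)
A(-10, -9)*245 + J(0 + 6, 5) = (-10 + 19*(-9))*245 + (5/34 + (1/34)*5) = (-10 - 171)*245 + (5/34 + 5/34) = -181*245 + 5/17 = -44345 + 5/17 = -753860/17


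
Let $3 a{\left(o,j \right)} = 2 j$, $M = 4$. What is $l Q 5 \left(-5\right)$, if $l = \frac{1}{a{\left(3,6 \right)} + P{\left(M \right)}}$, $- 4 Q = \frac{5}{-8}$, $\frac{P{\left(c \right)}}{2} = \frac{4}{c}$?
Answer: $- \frac{125}{192} \approx -0.65104$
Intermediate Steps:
$a{\left(o,j \right)} = \frac{2 j}{3}$
$P{\left(c \right)} = \frac{8}{c}$ ($P{\left(c \right)} = 2 \frac{4}{c} = \frac{8}{c}$)
$Q = \frac{5}{32}$ ($Q = - \frac{5 \frac{1}{-8}}{4} = - \frac{5 \left(- \frac{1}{8}\right)}{4} = \left(- \frac{1}{4}\right) \left(- \frac{5}{8}\right) = \frac{5}{32} \approx 0.15625$)
$l = \frac{1}{6}$ ($l = \frac{1}{\frac{2}{3} \cdot 6 + \frac{8}{4}} = \frac{1}{4 + 8 \cdot \frac{1}{4}} = \frac{1}{4 + 2} = \frac{1}{6} \approx 0.16667$)
$l Q 5 \left(-5\right) = \frac{\frac{5}{32} \cdot 5}{6} \left(-5\right) = \frac{1}{6} \cdot \frac{25}{32} \left(-5\right) = \frac{25}{192} \left(-5\right) = - \frac{125}{192}$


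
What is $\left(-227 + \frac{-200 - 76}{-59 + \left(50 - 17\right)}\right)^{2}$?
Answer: $\frac{7912969}{169} \approx 46822.0$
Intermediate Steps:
$\left(-227 + \frac{-200 - 76}{-59 + \left(50 - 17\right)}\right)^{2} = \left(-227 - \frac{276}{-59 + \left(50 - 17\right)}\right)^{2} = \left(-227 - \frac{276}{-59 + 33}\right)^{2} = \left(-227 - \frac{276}{-26}\right)^{2} = \left(-227 - - \frac{138}{13}\right)^{2} = \left(-227 + \frac{138}{13}\right)^{2} = \left(- \frac{2813}{13}\right)^{2} = \frac{7912969}{169}$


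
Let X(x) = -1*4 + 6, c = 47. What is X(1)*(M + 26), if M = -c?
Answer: -42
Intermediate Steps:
X(x) = 2 (X(x) = -4 + 6 = 2)
M = -47 (M = -1*47 = -47)
X(1)*(M + 26) = 2*(-47 + 26) = 2*(-21) = -42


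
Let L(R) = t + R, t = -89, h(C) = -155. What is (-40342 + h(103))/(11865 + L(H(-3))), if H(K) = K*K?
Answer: -40497/11785 ≈ -3.4363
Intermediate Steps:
H(K) = K²
L(R) = -89 + R
(-40342 + h(103))/(11865 + L(H(-3))) = (-40342 - 155)/(11865 + (-89 + (-3)²)) = -40497/(11865 + (-89 + 9)) = -40497/(11865 - 80) = -40497/11785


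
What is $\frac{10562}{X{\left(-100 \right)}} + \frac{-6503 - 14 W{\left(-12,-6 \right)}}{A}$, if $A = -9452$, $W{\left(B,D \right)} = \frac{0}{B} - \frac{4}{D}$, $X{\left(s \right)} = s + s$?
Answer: $- \frac{9237146}{177225} \approx -52.121$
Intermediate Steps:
$X{\left(s \right)} = 2 s$
$W{\left(B,D \right)} = - \frac{4}{D}$ ($W{\left(B,D \right)} = 0 - \frac{4}{D} = - \frac{4}{D}$)
$\frac{10562}{X{\left(-100 \right)}} + \frac{-6503 - 14 W{\left(-12,-6 \right)}}{A} = \frac{10562}{2 \left(-100\right)} + \frac{-6503 - 14 \left(- \frac{4}{-6}\right)}{-9452} = \frac{10562}{-200} + \left(-6503 - 14 \left(\left(-4\right) \left(- \frac{1}{6}\right)\right)\right) \left(- \frac{1}{9452}\right) = 10562 \left(- \frac{1}{200}\right) + \left(-6503 - 14 \cdot \frac{2}{3}\right) \left(- \frac{1}{9452}\right) = - \frac{5281}{100} + \left(-6503 - \frac{28}{3}\right) \left(- \frac{1}{9452}\right) = - \frac{5281}{100} - - \frac{19537}{28356} = - \frac{5281}{100} + \frac{19537}{28356} = - \frac{9237146}{177225}$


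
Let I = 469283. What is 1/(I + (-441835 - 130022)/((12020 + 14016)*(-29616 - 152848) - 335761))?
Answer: 1583656155/743182911577484 ≈ 2.1309e-6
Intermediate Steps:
1/(I + (-441835 - 130022)/((12020 + 14016)*(-29616 - 152848) - 335761)) = 1/(469283 + (-441835 - 130022)/((12020 + 14016)*(-29616 - 152848) - 335761)) = 1/(469283 - 571857/(26036*(-182464) - 335761)) = 1/(469283 - 571857/(-4750632704 - 335761)) = 1/(469283 - 571857/(-4750968465)) = 1/(469283 - 571857*(-1/4750968465)) = 1/(469283 + 190619/1583656155) = 1/(743182911577484/1583656155) = 1583656155/743182911577484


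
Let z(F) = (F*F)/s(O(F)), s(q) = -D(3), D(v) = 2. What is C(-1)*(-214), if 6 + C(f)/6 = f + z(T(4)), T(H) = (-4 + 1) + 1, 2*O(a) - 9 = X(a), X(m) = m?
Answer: 11556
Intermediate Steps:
O(a) = 9/2 + a/2
s(q) = -2 (s(q) = -1*2 = -2)
T(H) = -2 (T(H) = -3 + 1 = -2)
z(F) = -F**2/2 (z(F) = (F*F)/(-2) = F**2*(-1/2) = -F**2/2)
C(f) = -48 + 6*f (C(f) = -36 + 6*(f - 1/2*(-2)**2) = -36 + 6*(f - 1/2*4) = -36 + 6*(f - 2) = -36 + 6*(-2 + f) = -36 + (-12 + 6*f) = -48 + 6*f)
C(-1)*(-214) = (-48 + 6*(-1))*(-214) = (-48 - 6)*(-214) = -54*(-214) = 11556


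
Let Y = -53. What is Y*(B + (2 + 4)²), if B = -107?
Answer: 3763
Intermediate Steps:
Y*(B + (2 + 4)²) = -53*(-107 + (2 + 4)²) = -53*(-107 + 6²) = -53*(-107 + 36) = -53*(-71) = 3763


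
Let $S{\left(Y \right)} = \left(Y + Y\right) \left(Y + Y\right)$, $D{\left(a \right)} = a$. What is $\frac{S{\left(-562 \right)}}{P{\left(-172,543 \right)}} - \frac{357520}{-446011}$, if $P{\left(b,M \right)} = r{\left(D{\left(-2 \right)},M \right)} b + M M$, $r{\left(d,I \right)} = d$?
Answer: $\frac{669016994496}{131659325123} \approx 5.0814$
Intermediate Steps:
$S{\left(Y \right)} = 4 Y^{2}$ ($S{\left(Y \right)} = 2 Y 2 Y = 4 Y^{2}$)
$P{\left(b,M \right)} = M^{2} - 2 b$ ($P{\left(b,M \right)} = - 2 b + M M = - 2 b + M^{2} = M^{2} - 2 b$)
$\frac{S{\left(-562 \right)}}{P{\left(-172,543 \right)}} - \frac{357520}{-446011} = \frac{4 \left(-562\right)^{2}}{543^{2} - -344} - \frac{357520}{-446011} = \frac{4 \cdot 315844}{294849 + 344} - - \frac{357520}{446011} = \frac{1263376}{295193} + \frac{357520}{446011} = \frac{669016994496}{131659325123}$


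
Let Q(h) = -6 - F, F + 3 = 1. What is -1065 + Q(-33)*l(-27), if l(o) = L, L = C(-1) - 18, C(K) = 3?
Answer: -1005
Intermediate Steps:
F = -2 (F = -3 + 1 = -2)
Q(h) = -4 (Q(h) = -6 - 1*(-2) = -6 + 2 = -4)
L = -15 (L = 3 - 18 = -15)
l(o) = -15
-1065 + Q(-33)*l(-27) = -1065 - 4*(-15) = -1065 + 60 = -1005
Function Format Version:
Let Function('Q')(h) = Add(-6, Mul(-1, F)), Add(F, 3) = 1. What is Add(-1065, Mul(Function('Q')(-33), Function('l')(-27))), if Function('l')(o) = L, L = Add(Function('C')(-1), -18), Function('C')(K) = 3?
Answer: -1005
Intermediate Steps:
F = -2 (F = Add(-3, 1) = -2)
Function('Q')(h) = -4 (Function('Q')(h) = Add(-6, Mul(-1, -2)) = Add(-6, 2) = -4)
L = -15 (L = Add(3, -18) = -15)
Function('l')(o) = -15
Add(-1065, Mul(Function('Q')(-33), Function('l')(-27))) = Add(-1065, Mul(-4, -15)) = Add(-1065, 60) = -1005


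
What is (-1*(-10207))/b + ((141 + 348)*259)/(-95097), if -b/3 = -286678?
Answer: -35984503685/27262217766 ≈ -1.3199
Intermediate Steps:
b = 860034 (b = -3*(-286678) = 860034)
(-1*(-10207))/b + ((141 + 348)*259)/(-95097) = -1*(-10207)/860034 + ((141 + 348)*259)/(-95097) = 10207*(1/860034) + (489*259)*(-1/95097) = 10207/860034 + 126651*(-1/95097) = 10207/860034 - 42217/31699 = -35984503685/27262217766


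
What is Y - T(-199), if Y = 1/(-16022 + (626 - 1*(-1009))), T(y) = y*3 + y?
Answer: 11452051/14387 ≈ 796.00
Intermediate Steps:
T(y) = 4*y (T(y) = 3*y + y = 4*y)
Y = -1/14387 (Y = 1/(-16022 + (626 + 1009)) = 1/(-16022 + 1635) = 1/(-14387) = -1/14387 ≈ -6.9507e-5)
Y - T(-199) = -1/14387 - 4*(-199) = -1/14387 - 1*(-796) = -1/14387 + 796 = 11452051/14387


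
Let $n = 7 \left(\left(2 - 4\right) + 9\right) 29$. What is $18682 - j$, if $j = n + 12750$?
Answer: $4511$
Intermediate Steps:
$n = 1421$ ($n = 7 \left(-2 + 9\right) 29 = 7 \cdot 7 \cdot 29 = 49 \cdot 29 = 1421$)
$j = 14171$ ($j = 1421 + 12750 = 14171$)
$18682 - j = 18682 - 14171 = 4511$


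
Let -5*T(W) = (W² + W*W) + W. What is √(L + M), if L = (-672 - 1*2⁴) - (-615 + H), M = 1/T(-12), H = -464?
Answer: 59*√2139/138 ≈ 19.773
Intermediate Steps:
T(W) = -2*W²/5 - W/5 (T(W) = -((W² + W*W) + W)/5 = -((W² + W²) + W)/5 = -(2*W² + W)/5 = -(W + 2*W²)/5 = -2*W²/5 - W/5)
M = -5/276 (M = 1/(-⅕*(-12)*(1 + 2*(-12))) = 1/(-⅕*(-12)*(1 - 24)) = 1/(-⅕*(-12)*(-23)) = 1/(-276/5) = -5/276 ≈ -0.018116)
L = 391 (L = (-672 - 1*2⁴) - (-615 - 464) = (-672 - 1*16) - 1*(-1079) = (-672 - 16) + 1079 = -688 + 1079 = 391)
√(L + M) = √(391 - 5/276) = √(107911/276) = 59*√2139/138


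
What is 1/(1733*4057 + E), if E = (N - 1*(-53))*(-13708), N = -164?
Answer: 1/8552369 ≈ 1.1693e-7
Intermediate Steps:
E = 1521588 (E = (-164 - 1*(-53))*(-13708) = (-164 + 53)*(-13708) = -111*(-13708) = 1521588)
1/(1733*4057 + E) = 1/(1733*4057 + 1521588) = 1/(7030781 + 1521588) = 1/8552369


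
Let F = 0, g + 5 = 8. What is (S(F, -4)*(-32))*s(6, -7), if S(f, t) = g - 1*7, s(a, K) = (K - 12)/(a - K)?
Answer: -2432/13 ≈ -187.08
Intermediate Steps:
g = 3 (g = -5 + 8 = 3)
s(a, K) = (-12 + K)/(a - K)
S(f, t) = -4 (S(f, t) = 3 - 1*7 = 3 - 7 = -4)
(S(F, -4)*(-32))*s(6, -7) = (-4*(-32))*((12 - 1*(-7))/(-7 - 1*6)) = 128*((12 + 7)/(-7 - 6)) = 128*(19/(-13)) = 128*(-1/13*19) = 128*(-19/13) = -2432/13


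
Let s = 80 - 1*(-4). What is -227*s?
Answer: -19068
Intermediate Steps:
s = 84 (s = 80 + 4 = 84)
-227*s = -227*84 = -19068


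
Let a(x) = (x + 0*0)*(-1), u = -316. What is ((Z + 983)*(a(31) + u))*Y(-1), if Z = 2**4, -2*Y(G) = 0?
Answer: 0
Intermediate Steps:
Y(G) = 0 (Y(G) = -1/2*0 = 0)
a(x) = -x (a(x) = (x + 0)*(-1) = x*(-1) = -x)
Z = 16
((Z + 983)*(a(31) + u))*Y(-1) = ((16 + 983)*(-1*31 - 316))*0 = (999*(-31 - 316))*0 = (999*(-347))*0 = -346653*0 = 0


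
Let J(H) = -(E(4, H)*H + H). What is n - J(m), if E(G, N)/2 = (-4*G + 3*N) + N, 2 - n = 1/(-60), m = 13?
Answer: 57061/60 ≈ 951.02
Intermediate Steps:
n = 121/60 (n = 2 - 1/(-60) = 2 - 1*(-1/60) = 2 + 1/60 = 121/60 ≈ 2.0167)
E(G, N) = -8*G + 8*N (E(G, N) = 2*((-4*G + 3*N) + N) = 2*(-4*G + 4*N) = -8*G + 8*N)
J(H) = -H - H*(-32 + 8*H) (J(H) = -((-8*4 + 8*H)*H + H) = -((-32 + 8*H)*H + H) = -(H*(-32 + 8*H) + H) = -(H + H*(-32 + 8*H)) = -H - H*(-32 + 8*H))
n - J(m) = 121/60 - 13*(31 - 8*13) = 121/60 - 13*(31 - 104) = 121/60 - 13*(-73) = 121/60 - 1*(-949) = 121/60 + 949 = 57061/60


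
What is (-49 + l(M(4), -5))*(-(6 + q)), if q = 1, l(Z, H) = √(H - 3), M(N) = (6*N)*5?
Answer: 343 - 14*I*√2 ≈ 343.0 - 19.799*I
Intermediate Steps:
M(N) = 30*N
l(Z, H) = √(-3 + H)
(-49 + l(M(4), -5))*(-(6 + q)) = (-49 + √(-3 - 5))*(-(6 + 1)) = (-49 + √(-8))*(-1*7) = (-49 + 2*I*√2)*(-7) = 343 - 14*I*√2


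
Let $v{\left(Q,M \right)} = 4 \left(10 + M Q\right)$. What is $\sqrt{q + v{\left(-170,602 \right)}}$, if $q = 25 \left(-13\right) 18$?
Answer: $3 i \sqrt{46130} \approx 644.34 i$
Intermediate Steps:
$v{\left(Q,M \right)} = 40 + 4 M Q$
$q = -5850$ ($q = \left(-325\right) 18 = -5850$)
$\sqrt{q + v{\left(-170,602 \right)}} = \sqrt{-5850 + \left(40 + 4 \cdot 602 \left(-170\right)\right)} = \sqrt{-5850 + \left(40 - 409360\right)} = \sqrt{-5850 - 409320} = \sqrt{-415170} = 3 i \sqrt{46130}$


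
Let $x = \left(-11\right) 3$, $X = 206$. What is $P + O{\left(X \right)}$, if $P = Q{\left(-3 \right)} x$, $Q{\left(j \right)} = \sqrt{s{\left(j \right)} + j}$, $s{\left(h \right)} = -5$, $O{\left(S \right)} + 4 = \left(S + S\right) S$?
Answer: $84868 - 66 i \sqrt{2} \approx 84868.0 - 93.338 i$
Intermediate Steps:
$O{\left(S \right)} = -4 + 2 S^{2}$ ($O{\left(S \right)} = -4 + \left(S + S\right) S = -4 + 2 S S = -4 + 2 S^{2}$)
$Q{\left(j \right)} = \sqrt{-5 + j}$
$x = -33$
$P = - 66 i \sqrt{2}$ ($P = \sqrt{-5 - 3} \left(-33\right) = \sqrt{-8} \left(-33\right) = 2 i \sqrt{2} \left(-33\right) = - 66 i \sqrt{2} \approx - 93.338 i$)
$P + O{\left(X \right)} = - 66 i \sqrt{2} - \left(4 - 2 \cdot 206^{2}\right) = - 66 i \sqrt{2} + \left(-4 + 2 \cdot 42436\right) = - 66 i \sqrt{2} + \left(-4 + 84872\right) = - 66 i \sqrt{2} + 84868 = 84868 - 66 i \sqrt{2}$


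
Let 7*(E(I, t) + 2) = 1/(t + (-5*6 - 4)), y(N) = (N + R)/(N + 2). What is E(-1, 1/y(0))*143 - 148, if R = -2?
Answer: -106473/245 ≈ -434.58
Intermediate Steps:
y(N) = (-2 + N)/(2 + N) (y(N) = (N - 2)/(N + 2) = (-2 + N)/(2 + N))
E(I, t) = -2 + 1/(7*(-34 + t)) (E(I, t) = -2 + 1/(7*(t + (-5*6 - 4))) = -2 + 1/(7*(t + (-30 - 4))) = -2 + 1/(7*(t - 34)) = -2 + 1/(7*(-34 + t)))
E(-1, 1/y(0))*143 - 148 = ((477 - 14*(2 + 0)/(-2 + 0))/(7*(-34 + 1/((-2 + 0)/(2 + 0)))))*143 - 148 = ((477 - 14/(-2/2))/(7*(-34 + 1/(-2/2))))*143 - 148 = ((477 - 14/((1/2)*(-2)))/(7*(-34 + 1/((1/2)*(-2)))))*143 - 148 = ((477 - 14/(-1))/(7*(-34 + 1/(-1))))*143 - 148 = ((477 - 14*(-1))/(7*(-34 - 1)))*143 - 148 = ((1/7)*(477 + 14)/(-35))*143 - 148 = ((1/7)*(-1/35)*491)*143 - 148 = -491/245*143 - 148 = -70213/245 - 148 = -106473/245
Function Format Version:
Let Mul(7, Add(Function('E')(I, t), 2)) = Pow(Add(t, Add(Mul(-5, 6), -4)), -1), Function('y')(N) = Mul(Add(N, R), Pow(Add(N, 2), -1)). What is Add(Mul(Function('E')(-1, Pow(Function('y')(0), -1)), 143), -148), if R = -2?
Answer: Rational(-106473, 245) ≈ -434.58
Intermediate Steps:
Function('y')(N) = Mul(Pow(Add(2, N), -1), Add(-2, N)) (Function('y')(N) = Mul(Add(N, -2), Pow(Add(N, 2), -1)) = Mul(Add(-2, N), Pow(Add(2, N), -1)) = Mul(Pow(Add(2, N), -1), Add(-2, N)))
Function('E')(I, t) = Add(-2, Mul(Rational(1, 7), Pow(Add(-34, t), -1))) (Function('E')(I, t) = Add(-2, Mul(Rational(1, 7), Pow(Add(t, Add(Mul(-5, 6), -4)), -1))) = Add(-2, Mul(Rational(1, 7), Pow(Add(t, Add(-30, -4)), -1))) = Add(-2, Mul(Rational(1, 7), Pow(Add(t, -34), -1))) = Add(-2, Mul(Rational(1, 7), Pow(Add(-34, t), -1))))
Add(Mul(Function('E')(-1, Pow(Function('y')(0), -1)), 143), -148) = Add(Mul(Mul(Rational(1, 7), Pow(Add(-34, Pow(Mul(Pow(Add(2, 0), -1), Add(-2, 0)), -1)), -1), Add(477, Mul(-14, Pow(Mul(Pow(Add(2, 0), -1), Add(-2, 0)), -1)))), 143), -148) = Add(Mul(Mul(Rational(1, 7), Pow(Add(-34, Pow(Mul(Pow(2, -1), -2), -1)), -1), Add(477, Mul(-14, Pow(Mul(Pow(2, -1), -2), -1)))), 143), -148) = Add(Mul(Mul(Rational(1, 7), Pow(Add(-34, Pow(Mul(Rational(1, 2), -2), -1)), -1), Add(477, Mul(-14, Pow(Mul(Rational(1, 2), -2), -1)))), 143), -148) = Add(Mul(Mul(Rational(1, 7), Pow(Add(-34, Pow(-1, -1)), -1), Add(477, Mul(-14, Pow(-1, -1)))), 143), -148) = Add(Mul(Mul(Rational(1, 7), Pow(Add(-34, -1), -1), Add(477, Mul(-14, -1))), 143), -148) = Add(Mul(Mul(Rational(1, 7), Pow(-35, -1), Add(477, 14)), 143), -148) = Add(Mul(Mul(Rational(1, 7), Rational(-1, 35), 491), 143), -148) = Add(Mul(Rational(-491, 245), 143), -148) = Add(Rational(-70213, 245), -148) = Rational(-106473, 245)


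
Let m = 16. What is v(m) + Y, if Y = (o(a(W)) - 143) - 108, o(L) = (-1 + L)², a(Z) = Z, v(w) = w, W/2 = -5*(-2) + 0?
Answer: 126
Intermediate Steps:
W = 20 (W = 2*(-5*(-2) + 0) = 2*(10 + 0) = 2*10 = 20)
Y = 110 (Y = ((-1 + 20)² - 143) - 108 = (19² - 143) - 108 = (361 - 143) - 108 = 218 - 108 = 110)
v(m) + Y = 16 + 110 = 126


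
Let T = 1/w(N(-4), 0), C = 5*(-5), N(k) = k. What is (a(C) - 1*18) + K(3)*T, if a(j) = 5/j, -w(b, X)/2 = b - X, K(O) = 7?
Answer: -693/40 ≈ -17.325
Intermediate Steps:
w(b, X) = -2*b + 2*X (w(b, X) = -2*(b - X) = -2*b + 2*X)
C = -25
T = 1/8 (T = 1/(-2*(-4) + 2*0) = 1/(8 + 0) = 1/8 ≈ 0.12500)
(a(C) - 1*18) + K(3)*T = (5/(-25) - 1*18) + 7*(1/8) = (5*(-1/25) - 18) + 7/8 = (-1/5 - 18) + 7/8 = -91/5 + 7/8 = -693/40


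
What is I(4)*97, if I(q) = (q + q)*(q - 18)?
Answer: -10864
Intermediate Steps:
I(q) = 2*q*(-18 + q) (I(q) = (2*q)*(-18 + q) = 2*q*(-18 + q))
I(4)*97 = (2*4*(-18 + 4))*97 = (2*4*(-14))*97 = -112*97 = -10864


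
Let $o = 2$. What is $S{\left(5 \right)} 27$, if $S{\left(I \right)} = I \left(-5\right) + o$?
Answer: $-621$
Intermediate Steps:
$S{\left(I \right)} = 2 - 5 I$ ($S{\left(I \right)} = I \left(-5\right) + 2 = - 5 I + 2 = 2 - 5 I$)
$S{\left(5 \right)} 27 = \left(2 - 25\right) 27 = \left(-23\right) 27 = -621$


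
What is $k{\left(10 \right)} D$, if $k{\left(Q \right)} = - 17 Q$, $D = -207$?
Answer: $35190$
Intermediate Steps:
$k{\left(10 \right)} D = \left(-17\right) 10 \left(-207\right) = \left(-170\right) \left(-207\right) = 35190$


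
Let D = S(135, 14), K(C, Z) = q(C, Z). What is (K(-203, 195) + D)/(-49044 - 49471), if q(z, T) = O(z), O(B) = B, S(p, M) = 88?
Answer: 23/19703 ≈ 0.0011673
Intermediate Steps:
q(z, T) = z
K(C, Z) = C
D = 88
(K(-203, 195) + D)/(-49044 - 49471) = (-203 + 88)/(-49044 - 49471) = -115/(-98515) = -115*(-1/98515) = 23/19703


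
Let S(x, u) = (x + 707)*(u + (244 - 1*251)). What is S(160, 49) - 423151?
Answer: -386737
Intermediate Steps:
S(x, u) = (-7 + u)*(707 + x) (S(x, u) = (707 + x)*(u + (244 - 251)) = (707 + x)*(u - 7) = (707 + x)*(-7 + u) = (-7 + u)*(707 + x))
S(160, 49) - 423151 = (-4949 - 7*160 + 707*49 + 49*160) - 423151 = (-4949 - 1120 + 34643 + 7840) - 423151 = 36414 - 423151 = -386737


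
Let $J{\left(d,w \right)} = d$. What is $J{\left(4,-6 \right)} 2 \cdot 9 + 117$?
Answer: $189$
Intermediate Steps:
$J{\left(4,-6 \right)} 2 \cdot 9 + 117 = 4 \cdot 2 \cdot 9 + 117 = 4 \cdot 18 + 117 = 72 + 117 = 189$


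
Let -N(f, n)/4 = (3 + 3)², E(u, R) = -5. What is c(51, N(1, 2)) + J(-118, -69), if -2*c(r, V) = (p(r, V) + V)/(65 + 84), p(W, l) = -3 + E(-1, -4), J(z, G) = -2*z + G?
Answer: 24959/149 ≈ 167.51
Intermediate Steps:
J(z, G) = G - 2*z
N(f, n) = -144 (N(f, n) = -4*(3 + 3)² = -4*6² = -4*36 = -144)
p(W, l) = -8 (p(W, l) = -3 - 5 = -8)
c(r, V) = 4/149 - V/298 (c(r, V) = -(-8 + V)/(2*(65 + 84)) = -(-8 + V)/(2*149) = -(-8/149 + V/149)/2 = 4/149 - V/298)
c(51, N(1, 2)) + J(-118, -69) = (4/149 - 1/298*(-144)) + (-69 - 2*(-118)) = (4/149 + 72/149) + (-69 + 236) = 76/149 + 167 = 24959/149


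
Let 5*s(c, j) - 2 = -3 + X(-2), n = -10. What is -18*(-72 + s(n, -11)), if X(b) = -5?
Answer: 6588/5 ≈ 1317.6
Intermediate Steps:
s(c, j) = -6/5 (s(c, j) = 2/5 + (-3 - 5)/5 = 2/5 + (1/5)*(-8) = 2/5 - 8/5 = -6/5)
-18*(-72 + s(n, -11)) = -18*(-72 - 6/5) = -18*(-366/5) = 6588/5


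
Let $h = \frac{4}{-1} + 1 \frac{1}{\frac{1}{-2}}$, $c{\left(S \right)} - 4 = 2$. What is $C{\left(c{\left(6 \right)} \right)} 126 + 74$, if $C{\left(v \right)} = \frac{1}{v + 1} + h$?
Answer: $-664$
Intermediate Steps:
$c{\left(S \right)} = 6$ ($c{\left(S \right)} = 4 + 2 = 6$)
$h = -6$ ($h = 4 \left(-1\right) + 1 \frac{1}{- \frac{1}{2}} = -4 + 1 \left(-2\right) = -4 - 2 = -6$)
$C{\left(v \right)} = -6 + \frac{1}{1 + v}$ ($C{\left(v \right)} = \frac{1}{v + 1} - 6 = \frac{1}{1 + v} - 6 = -6 + \frac{1}{1 + v}$)
$C{\left(c{\left(6 \right)} \right)} 126 + 74 = \frac{-5 - 36}{1 + 6} \cdot 126 + 74 = \frac{-5 - 36}{7} \cdot 126 + 74 = \frac{1}{7} \left(-41\right) 126 + 74 = \left(- \frac{41}{7}\right) 126 + 74 = -738 + 74 = -664$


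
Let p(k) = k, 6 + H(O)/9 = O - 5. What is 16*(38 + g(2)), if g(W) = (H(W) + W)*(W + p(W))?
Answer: -4448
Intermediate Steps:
H(O) = -99 + 9*O (H(O) = -54 + 9*(O - 5) = -54 + 9*(-5 + O) = -54 + (-45 + 9*O) = -99 + 9*O)
g(W) = 2*W*(-99 + 10*W) (g(W) = ((-99 + 9*W) + W)*(W + W) = (-99 + 10*W)*(2*W) = 2*W*(-99 + 10*W))
16*(38 + g(2)) = 16*(38 + 2*2*(-99 + 10*2)) = 16*(38 + 2*2*(-99 + 20)) = 16*(38 + 2*2*(-79)) = 16*(38 - 316) = 16*(-278) = -4448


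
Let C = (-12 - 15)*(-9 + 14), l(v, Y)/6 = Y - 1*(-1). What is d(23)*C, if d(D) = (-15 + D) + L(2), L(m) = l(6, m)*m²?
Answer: -10800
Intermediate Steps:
l(v, Y) = 6 + 6*Y (l(v, Y) = 6*(Y - 1*(-1)) = 6*(Y + 1) = 6*(1 + Y) = 6 + 6*Y)
L(m) = m²*(6 + 6*m) (L(m) = (6 + 6*m)*m² = m²*(6 + 6*m))
C = -135 (C = -27*5 = -135)
d(D) = 57 + D (d(D) = (-15 + D) + 6*2²*(1 + 2) = (-15 + D) + 6*4*3 = (-15 + D) + 72 = 57 + D)
d(23)*C = (57 + 23)*(-135) = 80*(-135) = -10800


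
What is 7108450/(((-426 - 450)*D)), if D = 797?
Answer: -3554225/349086 ≈ -10.182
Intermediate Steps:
7108450/(((-426 - 450)*D)) = 7108450/(((-426 - 450)*797)) = 7108450/((-876*797)) = 7108450/(-698172) = 7108450*(-1/698172) = -3554225/349086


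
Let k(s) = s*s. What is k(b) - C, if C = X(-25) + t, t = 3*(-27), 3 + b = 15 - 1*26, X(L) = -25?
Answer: 302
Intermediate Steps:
b = -14 (b = -3 + (15 - 1*26) = -3 + (15 - 26) = -3 - 11 = -14)
t = -81
k(s) = s**2
C = -106 (C = -25 - 81 = -106)
k(b) - C = (-14)**2 - 1*(-106) = 196 + 106 = 302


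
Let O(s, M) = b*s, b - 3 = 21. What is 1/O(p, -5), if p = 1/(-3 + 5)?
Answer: 1/12 ≈ 0.083333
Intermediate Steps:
b = 24 (b = 3 + 21 = 24)
p = 1/2 ≈ 0.50000
O(s, M) = 24*s
1/O(p, -5) = 1/(24*(1/2)) = 1/12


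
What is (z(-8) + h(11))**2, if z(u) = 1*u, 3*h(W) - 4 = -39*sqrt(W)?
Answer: 17131/9 + 520*sqrt(11)/3 ≈ 2478.3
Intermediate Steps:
h(W) = 4/3 - 13*sqrt(W) (h(W) = 4/3 + (-39*sqrt(W))/3 = 4/3 - 13*sqrt(W))
z(u) = u
(z(-8) + h(11))**2 = (-8 + (4/3 - 13*sqrt(11)))**2 = (-20/3 - 13*sqrt(11))**2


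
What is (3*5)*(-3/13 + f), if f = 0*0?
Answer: -45/13 ≈ -3.4615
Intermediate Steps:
f = 0
(3*5)*(-3/13 + f) = (3*5)*(-3/13 + 0) = 15*(-3*1/13 + 0) = 15*(-3/13 + 0) = 15*(-3/13) = -45/13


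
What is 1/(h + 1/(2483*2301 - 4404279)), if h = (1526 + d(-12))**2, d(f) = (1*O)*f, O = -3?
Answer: 1309104/3194009539777 ≈ 4.0986e-7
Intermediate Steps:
d(f) = -3*f (d(f) = (1*(-3))*f = -3*f)
h = 2439844 (h = (1526 - 3*(-12))**2 = (1526 + 36)**2 = 1562**2 = 2439844)
1/(h + 1/(2483*2301 - 4404279)) = 1/(2439844 + 1/(2483*2301 - 4404279)) = 1/(2439844 + 1/(5713383 - 4404279)) = 1/(2439844 + 1/1309104) = 1/(3194009539777/1309104) = 1309104/3194009539777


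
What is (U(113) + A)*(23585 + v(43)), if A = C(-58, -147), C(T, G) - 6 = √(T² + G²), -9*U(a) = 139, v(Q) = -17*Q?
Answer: -647530/3 + 22854*√24973 ≈ 3.3957e+6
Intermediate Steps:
U(a) = -139/9 (U(a) = -⅑*139 = -139/9)
C(T, G) = 6 + √(G² + T²) (C(T, G) = 6 + √(T² + G²) = 6 + √(G² + T²))
A = 6 + √24973 (A = 6 + √((-147)² + (-58)²) = 6 + √(21609 + 3364) = 6 + √24973 ≈ 164.03)
(U(113) + A)*(23585 + v(43)) = (-139/9 + (6 + √24973))*(23585 - 17*43) = (-85/9 + √24973)*(23585 - 731) = (-85/9 + √24973)*22854 = -647530/3 + 22854*√24973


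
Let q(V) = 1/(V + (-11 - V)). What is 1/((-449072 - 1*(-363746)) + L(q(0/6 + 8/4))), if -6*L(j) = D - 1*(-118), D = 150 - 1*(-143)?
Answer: -2/170789 ≈ -1.1710e-5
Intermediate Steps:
D = 293 (D = 150 + 143 = 293)
q(V) = -1/11 (q(V) = 1/(-11) = -1/11)
L(j) = -137/2 (L(j) = -(293 - 1*(-118))/6 = -(293 + 118)/6 = -⅙*411 = -137/2)
1/((-449072 - 1*(-363746)) + L(q(0/6 + 8/4))) = 1/((-449072 - 1*(-363746)) - 137/2) = 1/((-449072 + 363746) - 137/2) = 1/(-85326 - 137/2) = 1/(-170789/2) = -2/170789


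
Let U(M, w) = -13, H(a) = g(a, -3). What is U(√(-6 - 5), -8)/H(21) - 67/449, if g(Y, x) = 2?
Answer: -5971/898 ≈ -6.6492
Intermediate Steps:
H(a) = 2
U(√(-6 - 5), -8)/H(21) - 67/449 = -13/2 - 67/449 = -5971/898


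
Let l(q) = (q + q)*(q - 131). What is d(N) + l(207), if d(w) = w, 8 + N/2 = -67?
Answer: 31314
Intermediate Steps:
N = -150 (N = -16 + 2*(-67) = -16 - 134 = -150)
l(q) = 2*q*(-131 + q) (l(q) = (2*q)*(-131 + q) = 2*q*(-131 + q))
d(N) + l(207) = -150 + 2*207*(-131 + 207) = -150 + 2*207*76 = -150 + 31464 = 31314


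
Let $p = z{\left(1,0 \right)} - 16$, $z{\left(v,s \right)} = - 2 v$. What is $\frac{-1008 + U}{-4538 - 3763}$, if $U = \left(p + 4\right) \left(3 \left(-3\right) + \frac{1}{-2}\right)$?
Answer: $\frac{875}{8301} \approx 0.10541$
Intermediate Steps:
$p = -18$ ($p = \left(-2\right) 1 - 16 = -2 - 16 = -18$)
$U = 133$ ($U = \left(-18 + 4\right) \left(3 \left(-3\right) + \frac{1}{-2}\right) = - 14 \left(-9 - \frac{1}{2}\right) = \left(-14\right) \left(- \frac{19}{2}\right) = 133$)
$\frac{-1008 + U}{-4538 - 3763} = \frac{-1008 + 133}{-4538 - 3763} = - \frac{875}{-8301} = \left(-875\right) \left(- \frac{1}{8301}\right) = \frac{875}{8301}$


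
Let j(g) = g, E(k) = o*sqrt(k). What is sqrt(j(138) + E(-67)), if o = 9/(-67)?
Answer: sqrt(619482 - 603*I*sqrt(67))/67 ≈ 11.747 - 0.046799*I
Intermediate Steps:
o = -9/67 (o = 9*(-1/67) = -9/67 ≈ -0.13433)
E(k) = -9*sqrt(k)/67
sqrt(j(138) + E(-67)) = sqrt(138 - 9*I*sqrt(67)/67)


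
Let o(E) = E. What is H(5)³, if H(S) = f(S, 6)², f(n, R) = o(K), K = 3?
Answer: 729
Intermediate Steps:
f(n, R) = 3
H(S) = 9 (H(S) = 3² = 9)
H(5)³ = 9³ = 729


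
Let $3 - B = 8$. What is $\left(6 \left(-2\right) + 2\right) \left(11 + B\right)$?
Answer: $-60$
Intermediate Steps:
$B = -5$ ($B = 3 - 8 = -5$)
$\left(6 \left(-2\right) + 2\right) \left(11 + B\right) = \left(6 \left(-2\right) + 2\right) \left(11 - 5\right) = \left(-12 + 2\right) 6 = \left(-10\right) 6 = -60$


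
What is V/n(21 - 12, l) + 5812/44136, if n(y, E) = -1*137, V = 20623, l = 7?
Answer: -227355121/1511658 ≈ -150.40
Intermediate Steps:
n(y, E) = -137
V/n(21 - 12, l) + 5812/44136 = 20623/(-137) + 5812/44136 = 20623*(-1/137) + 5812*(1/44136) = -20623/137 + 1453/11034 = -227355121/1511658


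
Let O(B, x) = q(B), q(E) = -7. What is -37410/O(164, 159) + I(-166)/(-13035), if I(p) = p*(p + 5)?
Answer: 487452268/91245 ≈ 5342.2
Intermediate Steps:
O(B, x) = -7
I(p) = p*(5 + p)
-37410/O(164, 159) + I(-166)/(-13035) = -37410/(-7) - 166*(5 - 166)/(-13035) = -37410*(-1/7) - 166*(-161)*(-1/13035) = 37410/7 + 26726*(-1/13035) = 37410/7 - 26726/13035 = 487452268/91245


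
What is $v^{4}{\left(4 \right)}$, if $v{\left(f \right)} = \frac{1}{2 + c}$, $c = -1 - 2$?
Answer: $1$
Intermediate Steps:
$c = -3$ ($c = -1 - 2 = -3$)
$v{\left(f \right)} = -1$ ($v{\left(f \right)} = \frac{1}{2 - 3} = \frac{1}{-1} = -1$)
$v^{4}{\left(4 \right)} = \left(-1\right)^{4} = 1$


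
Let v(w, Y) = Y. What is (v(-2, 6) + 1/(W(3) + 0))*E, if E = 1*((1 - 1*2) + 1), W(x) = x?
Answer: 0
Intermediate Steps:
E = 0 (E = 1*((1 - 2) + 1) = 1*(-1 + 1) = 1*0 = 0)
(v(-2, 6) + 1/(W(3) + 0))*E = (6 + 1/(3 + 0))*0 = (6 + 1/3)*0 = (6 + ⅓)*0 = (19/3)*0 = 0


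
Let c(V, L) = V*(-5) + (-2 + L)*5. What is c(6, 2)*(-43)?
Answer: 1290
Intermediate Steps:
c(V, L) = -10 - 5*V + 5*L (c(V, L) = -5*V + (-10 + 5*L) = -10 - 5*V + 5*L)
c(6, 2)*(-43) = (-10 - 5*6 + 5*2)*(-43) = (-10 - 30 + 10)*(-43) = -30*(-43) = 1290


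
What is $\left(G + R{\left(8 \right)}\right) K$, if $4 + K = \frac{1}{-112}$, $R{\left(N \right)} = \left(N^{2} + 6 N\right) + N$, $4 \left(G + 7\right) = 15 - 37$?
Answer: $- \frac{96535}{224} \approx -430.96$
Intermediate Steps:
$G = - \frac{25}{2}$ ($G = -7 + \frac{15 - 37}{4} = -7 + \frac{1}{4} \left(-22\right) = -7 - \frac{11}{2} = - \frac{25}{2} \approx -12.5$)
$R{\left(N \right)} = N^{2} + 7 N$
$K = - \frac{449}{112}$ ($K = -4 + \frac{1}{-112} = -4 - \frac{1}{112} = - \frac{449}{112} \approx -4.0089$)
$\left(G + R{\left(8 \right)}\right) K = \left(- \frac{25}{2} + 8 \left(7 + 8\right)\right) \left(- \frac{449}{112}\right) = \left(- \frac{25}{2} + 8 \cdot 15\right) \left(- \frac{449}{112}\right) = \left(- \frac{25}{2} + 120\right) \left(- \frac{449}{112}\right) = \frac{215}{2} \left(- \frac{449}{112}\right) = - \frac{96535}{224}$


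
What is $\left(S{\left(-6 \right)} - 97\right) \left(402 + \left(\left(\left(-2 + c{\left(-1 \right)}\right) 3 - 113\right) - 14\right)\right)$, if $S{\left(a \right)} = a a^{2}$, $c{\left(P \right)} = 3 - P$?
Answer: $-87953$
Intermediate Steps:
$S{\left(a \right)} = a^{3}$
$\left(S{\left(-6 \right)} - 97\right) \left(402 + \left(\left(\left(-2 + c{\left(-1 \right)}\right) 3 - 113\right) - 14\right)\right) = \left(\left(-6\right)^{3} - 97\right) \left(402 - \left(127 - \left(-2 + \left(3 - -1\right)\right) 3\right)\right) = \left(-216 - 97\right) \left(402 - \left(127 - \left(-2 + \left(3 + 1\right)\right) 3\right)\right) = - 313 \left(402 - \left(127 - \left(-2 + 4\right) 3\right)\right) = - 313 \left(402 + \left(\left(2 \cdot 3 - 113\right) - 14\right)\right) = - 313 \left(402 + \left(\left(6 - 113\right) - 14\right)\right) = - 313 \left(402 - 121\right) = \left(-313\right) 281 = -87953$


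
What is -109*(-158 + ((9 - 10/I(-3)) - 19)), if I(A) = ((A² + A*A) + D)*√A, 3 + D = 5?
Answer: 18312 - 109*I*√3/6 ≈ 18312.0 - 31.466*I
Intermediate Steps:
D = 2 (D = -3 + 5 = 2)
I(A) = √A*(2 + 2*A²) (I(A) = ((A² + A*A) + 2)*√A = ((A² + A²) + 2)*√A = (2*A² + 2)*√A = (2 + 2*A²)*√A = √A*(2 + 2*A²))
-109*(-158 + ((9 - 10/I(-3)) - 19)) = -109*(-158 + ((9 - 10*(-I*√3/(6*(1 + (-3)²)))) - 19)) = -109*(-158 + ((9 - 10*(-I*√3/(6*(1 + 9)))) - 19)) = -109*(-158 + ((9 - 10*(-I*√3/60)) - 19)) = -109*(-158 + ((9 - (-1)*I*√3/6) - 19)) = -109*(-158 + ((9 + I*√3/6) - 19)) = -109*(-158 + (-10 + I*√3/6)) = -109*(-168 + I*√3/6) = -(-18312 + 109*I*√3/6) = 18312 - 109*I*√3/6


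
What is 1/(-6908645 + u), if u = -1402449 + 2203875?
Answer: -1/6107219 ≈ -1.6374e-7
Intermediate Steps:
u = 801426
1/(-6908645 + u) = 1/(-6908645 + 801426) = 1/(-6107219) = -1/6107219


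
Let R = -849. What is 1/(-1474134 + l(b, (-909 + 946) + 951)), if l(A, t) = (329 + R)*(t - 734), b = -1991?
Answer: -1/1606214 ≈ -6.2258e-7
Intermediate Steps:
l(A, t) = 381680 - 520*t (l(A, t) = (329 - 849)*(t - 734) = -520*(-734 + t) = 381680 - 520*t)
1/(-1474134 + l(b, (-909 + 946) + 951)) = 1/(-1474134 + (381680 - 520*((-909 + 946) + 951))) = 1/(-1474134 + (381680 - 520*(37 + 951))) = 1/(-1474134 + (381680 - 520*988)) = 1/(-1474134 + (381680 - 513760)) = 1/(-1474134 - 132080) = 1/(-1606214) = -1/1606214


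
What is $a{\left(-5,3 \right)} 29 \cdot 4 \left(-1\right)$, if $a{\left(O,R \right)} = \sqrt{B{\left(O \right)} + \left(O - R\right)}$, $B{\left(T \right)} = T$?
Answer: $- 116 i \sqrt{13} \approx - 418.24 i$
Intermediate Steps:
$a{\left(O,R \right)} = \sqrt{- R + 2 O}$ ($a{\left(O,R \right)} = \sqrt{O + \left(O - R\right)} = \sqrt{- R + 2 O}$)
$a{\left(-5,3 \right)} 29 \cdot 4 \left(-1\right) = \sqrt{\left(-1\right) 3 + 2 \left(-5\right)} 29 \cdot 4 \left(-1\right) = \sqrt{-3 - 10} \cdot 29 \left(-4\right) = \sqrt{-13} \cdot 29 \left(-4\right) = i \sqrt{13} \cdot 29 \left(-4\right) = 29 i \sqrt{13} \left(-4\right) = - 116 i \sqrt{13}$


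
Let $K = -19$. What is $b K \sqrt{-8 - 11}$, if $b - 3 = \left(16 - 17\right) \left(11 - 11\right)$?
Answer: $- 57 i \sqrt{19} \approx - 248.46 i$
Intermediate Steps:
$b = 3$ ($b = 3 + \left(16 - 17\right) \left(11 - 11\right) = 3 - 0 = 3 + 0 = 3$)
$b K \sqrt{-8 - 11} = 3 \left(-19\right) \sqrt{-8 - 11} = - 57 \sqrt{-19} = - 57 i \sqrt{19}$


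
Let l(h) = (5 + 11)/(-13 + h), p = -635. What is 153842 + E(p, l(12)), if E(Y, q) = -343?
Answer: 153499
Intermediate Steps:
l(h) = 16/(-13 + h)
153842 + E(p, l(12)) = 153842 - 343 = 153499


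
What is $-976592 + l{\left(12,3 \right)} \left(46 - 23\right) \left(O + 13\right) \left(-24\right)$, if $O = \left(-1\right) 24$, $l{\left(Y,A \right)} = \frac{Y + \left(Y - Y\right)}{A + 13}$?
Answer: $-972038$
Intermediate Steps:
$l{\left(Y,A \right)} = \frac{Y}{13 + A}$ ($l{\left(Y,A \right)} = \frac{Y + 0}{13 + A} = \frac{Y}{13 + A}$)
$O = -24$
$-976592 + l{\left(12,3 \right)} \left(46 - 23\right) \left(O + 13\right) \left(-24\right) = -976592 + \frac{12}{13 + 3} \left(46 - 23\right) \left(-24 + 13\right) \left(-24\right) = -976592 + \frac{12}{16} \cdot 23 \left(-11\right) \left(-24\right) = -976592 + 12 \cdot \frac{1}{16} \left(-253\right) \left(-24\right) = -976592 + \frac{3}{4} \left(-253\right) \left(-24\right) = -976592 - -4554 = -976592 + 4554 = -972038$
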